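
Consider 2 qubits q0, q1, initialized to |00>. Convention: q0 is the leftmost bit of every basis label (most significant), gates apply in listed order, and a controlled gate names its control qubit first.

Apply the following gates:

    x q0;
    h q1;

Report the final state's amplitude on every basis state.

The resulting statevector has amplitude 0 on |00>, 0 on |01>, sqrt(2)/2 on |10>, sqrt(2)/2 on |11>.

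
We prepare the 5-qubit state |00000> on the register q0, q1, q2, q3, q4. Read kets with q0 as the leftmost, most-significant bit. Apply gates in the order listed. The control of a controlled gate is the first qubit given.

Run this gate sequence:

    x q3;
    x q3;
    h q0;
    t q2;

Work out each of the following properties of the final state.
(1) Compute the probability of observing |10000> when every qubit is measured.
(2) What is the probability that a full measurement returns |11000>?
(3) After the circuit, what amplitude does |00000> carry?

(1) A full measurement returns |10000> with probability 1/2.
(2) A full measurement returns |11000> with probability 0.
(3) The amplitude on |00000> is sqrt(2)/2.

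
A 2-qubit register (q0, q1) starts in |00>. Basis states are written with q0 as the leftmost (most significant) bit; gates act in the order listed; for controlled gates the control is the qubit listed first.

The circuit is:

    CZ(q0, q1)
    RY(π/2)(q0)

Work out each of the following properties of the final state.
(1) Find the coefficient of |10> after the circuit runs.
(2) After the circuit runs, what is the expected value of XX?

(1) The final state's coefficient on |10> equals sqrt(2)/2.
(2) The observable XX averages to 0.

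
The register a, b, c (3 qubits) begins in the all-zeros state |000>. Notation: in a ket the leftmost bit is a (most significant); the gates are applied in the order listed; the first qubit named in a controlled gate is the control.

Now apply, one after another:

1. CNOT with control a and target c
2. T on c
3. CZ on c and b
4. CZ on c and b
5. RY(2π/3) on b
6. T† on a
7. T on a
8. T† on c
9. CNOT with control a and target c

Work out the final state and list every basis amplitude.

After the circuit, the state carries amplitude 1/2 on |000>, sqrt(3)/2 on |010>, and 0 on every other basis state.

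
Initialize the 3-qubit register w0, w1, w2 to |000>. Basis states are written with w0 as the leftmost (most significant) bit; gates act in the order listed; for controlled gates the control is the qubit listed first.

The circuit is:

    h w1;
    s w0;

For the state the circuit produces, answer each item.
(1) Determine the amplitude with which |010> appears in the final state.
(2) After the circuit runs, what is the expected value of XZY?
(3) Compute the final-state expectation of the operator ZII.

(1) The amplitude on |010> is sqrt(2)/2.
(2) The observable XZY averages to 0.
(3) The observable ZII averages to 1.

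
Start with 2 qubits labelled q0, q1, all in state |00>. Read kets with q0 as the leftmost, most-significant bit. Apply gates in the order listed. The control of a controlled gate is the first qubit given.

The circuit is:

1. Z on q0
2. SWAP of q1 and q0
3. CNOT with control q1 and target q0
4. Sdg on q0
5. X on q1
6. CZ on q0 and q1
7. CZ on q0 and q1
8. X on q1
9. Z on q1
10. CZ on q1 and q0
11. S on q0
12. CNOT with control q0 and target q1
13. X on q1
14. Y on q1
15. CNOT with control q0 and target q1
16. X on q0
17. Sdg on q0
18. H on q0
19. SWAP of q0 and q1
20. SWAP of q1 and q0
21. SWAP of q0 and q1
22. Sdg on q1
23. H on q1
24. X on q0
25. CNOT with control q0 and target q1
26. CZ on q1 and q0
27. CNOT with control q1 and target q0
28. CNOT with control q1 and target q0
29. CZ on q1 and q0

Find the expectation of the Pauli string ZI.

In the final state, ZI has expectation -1. Key observation: steps 5-8 multiply out to the identity, so the circuit reduces to the remaining gates.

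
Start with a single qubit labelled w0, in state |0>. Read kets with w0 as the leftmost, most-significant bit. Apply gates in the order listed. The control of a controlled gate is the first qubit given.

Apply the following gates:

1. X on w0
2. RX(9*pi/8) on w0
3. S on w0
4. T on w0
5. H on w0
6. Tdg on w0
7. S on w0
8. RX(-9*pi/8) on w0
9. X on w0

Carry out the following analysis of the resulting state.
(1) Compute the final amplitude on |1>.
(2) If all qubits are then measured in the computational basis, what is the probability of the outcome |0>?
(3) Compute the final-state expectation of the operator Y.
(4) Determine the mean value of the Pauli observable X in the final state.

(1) The amplitude on |1> is sqrt(2)*I*exp(I*pi/4)*cos(7*pi/16)**2/2 + sqrt(2)*I*exp(-I*pi/4)*sin(7*pi/16)**2/2.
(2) Outcome |0> occurs with probability 5/8 - sqrt(2)/16.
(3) The expectation value of Y is 3*sqrt(2)/8.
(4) In the final state, X has expectation sqrt(2 - sqrt(2))/4 + sqrt(2*sqrt(2) + 4)/4.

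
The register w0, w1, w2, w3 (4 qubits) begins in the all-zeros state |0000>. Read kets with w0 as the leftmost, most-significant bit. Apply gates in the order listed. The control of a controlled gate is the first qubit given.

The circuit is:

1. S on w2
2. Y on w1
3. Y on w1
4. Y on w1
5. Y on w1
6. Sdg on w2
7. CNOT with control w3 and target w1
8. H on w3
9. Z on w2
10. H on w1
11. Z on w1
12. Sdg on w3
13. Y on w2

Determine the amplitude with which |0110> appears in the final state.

|0110> carries amplitude -I/2 in the final state. Key observation: gates 1-6 undo each other exactly, leaving only the rest of the circuit to track.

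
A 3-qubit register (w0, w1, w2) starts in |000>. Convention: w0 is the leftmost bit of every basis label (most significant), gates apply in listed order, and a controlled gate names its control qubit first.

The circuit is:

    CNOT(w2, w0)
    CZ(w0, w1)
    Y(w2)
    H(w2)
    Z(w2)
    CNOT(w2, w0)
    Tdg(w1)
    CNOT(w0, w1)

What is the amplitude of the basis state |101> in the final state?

The final state's coefficient on |101> equals 0.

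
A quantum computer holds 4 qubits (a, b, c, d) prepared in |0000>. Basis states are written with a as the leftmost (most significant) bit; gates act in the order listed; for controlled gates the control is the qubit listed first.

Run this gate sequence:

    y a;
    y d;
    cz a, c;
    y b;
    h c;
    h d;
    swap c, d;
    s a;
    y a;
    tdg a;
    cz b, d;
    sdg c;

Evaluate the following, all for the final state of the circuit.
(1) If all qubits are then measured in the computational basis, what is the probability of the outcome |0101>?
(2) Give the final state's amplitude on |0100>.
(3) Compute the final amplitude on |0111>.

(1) A full measurement returns |0101> with probability 1/4.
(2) |0100> carries amplitude -I/2 in the final state.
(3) The amplitude on |0111> is -1/2.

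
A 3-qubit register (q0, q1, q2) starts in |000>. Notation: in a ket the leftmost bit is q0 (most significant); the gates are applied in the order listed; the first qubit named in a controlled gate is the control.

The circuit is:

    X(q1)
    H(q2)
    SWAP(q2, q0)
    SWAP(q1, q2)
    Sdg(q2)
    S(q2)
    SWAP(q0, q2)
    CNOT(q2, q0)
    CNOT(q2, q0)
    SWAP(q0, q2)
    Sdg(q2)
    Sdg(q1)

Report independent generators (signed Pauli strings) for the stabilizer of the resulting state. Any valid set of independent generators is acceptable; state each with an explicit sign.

One valid set of independent stabilizer generators is +XII, +IZI, -IIZ (any independent generating set of the same group is equally correct). Key observation: the block from step 6 through step 11 cancels to the identity and can be dropped.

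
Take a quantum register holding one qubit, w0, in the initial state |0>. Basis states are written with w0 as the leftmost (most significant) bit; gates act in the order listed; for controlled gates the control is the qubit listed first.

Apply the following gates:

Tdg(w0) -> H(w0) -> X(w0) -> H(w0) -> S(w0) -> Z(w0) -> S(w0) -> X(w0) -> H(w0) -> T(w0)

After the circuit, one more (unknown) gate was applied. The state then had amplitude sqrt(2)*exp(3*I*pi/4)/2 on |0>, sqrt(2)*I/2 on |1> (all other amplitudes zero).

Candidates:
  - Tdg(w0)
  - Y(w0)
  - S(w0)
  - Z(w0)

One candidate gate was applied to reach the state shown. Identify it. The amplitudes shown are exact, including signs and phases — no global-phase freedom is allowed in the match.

The applied gate was Y(w0).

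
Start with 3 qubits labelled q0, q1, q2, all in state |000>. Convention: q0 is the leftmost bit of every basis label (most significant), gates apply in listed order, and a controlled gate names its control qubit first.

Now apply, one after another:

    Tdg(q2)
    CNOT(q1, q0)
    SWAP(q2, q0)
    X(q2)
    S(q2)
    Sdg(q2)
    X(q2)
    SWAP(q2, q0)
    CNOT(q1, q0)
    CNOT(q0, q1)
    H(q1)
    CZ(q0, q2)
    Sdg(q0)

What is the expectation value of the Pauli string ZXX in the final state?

The observable ZXX averages to 0. Key observation: steps 2-9 multiply out to the identity, so the circuit reduces to the remaining gates.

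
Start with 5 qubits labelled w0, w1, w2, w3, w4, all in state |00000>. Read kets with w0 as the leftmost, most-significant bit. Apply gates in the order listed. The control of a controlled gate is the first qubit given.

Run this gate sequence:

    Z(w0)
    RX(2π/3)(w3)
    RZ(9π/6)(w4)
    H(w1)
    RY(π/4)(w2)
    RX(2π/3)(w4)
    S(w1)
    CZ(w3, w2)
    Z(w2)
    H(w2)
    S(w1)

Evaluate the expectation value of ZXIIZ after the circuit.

The expectation value of ZXIIZ is 1/2.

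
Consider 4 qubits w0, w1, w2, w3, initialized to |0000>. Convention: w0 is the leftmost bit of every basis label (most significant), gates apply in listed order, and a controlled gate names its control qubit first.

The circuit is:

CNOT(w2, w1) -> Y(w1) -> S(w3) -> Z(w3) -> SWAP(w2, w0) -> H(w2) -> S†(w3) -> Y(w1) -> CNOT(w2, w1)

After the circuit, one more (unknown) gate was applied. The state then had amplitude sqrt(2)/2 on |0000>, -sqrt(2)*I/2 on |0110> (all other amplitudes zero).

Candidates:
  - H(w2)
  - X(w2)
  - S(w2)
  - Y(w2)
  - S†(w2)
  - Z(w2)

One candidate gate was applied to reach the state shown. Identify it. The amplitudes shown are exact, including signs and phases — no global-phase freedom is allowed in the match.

It was S†(w2) that produced the state shown.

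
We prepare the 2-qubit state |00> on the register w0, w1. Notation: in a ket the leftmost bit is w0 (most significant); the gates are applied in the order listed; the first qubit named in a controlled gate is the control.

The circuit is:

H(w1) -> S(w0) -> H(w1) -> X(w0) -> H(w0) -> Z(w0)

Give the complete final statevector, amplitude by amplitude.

The final amplitudes are sqrt(2)/2 on |00>, 0 on |01>, sqrt(2)/2 on |10>, 0 on |11>.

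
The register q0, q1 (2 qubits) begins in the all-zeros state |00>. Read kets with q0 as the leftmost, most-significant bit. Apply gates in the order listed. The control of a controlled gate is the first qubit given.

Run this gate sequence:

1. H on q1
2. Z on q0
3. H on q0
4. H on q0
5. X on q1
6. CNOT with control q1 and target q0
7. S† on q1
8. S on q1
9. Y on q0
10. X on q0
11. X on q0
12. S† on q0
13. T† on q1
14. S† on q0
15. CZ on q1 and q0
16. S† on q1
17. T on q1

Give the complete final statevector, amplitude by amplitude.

The final amplitudes are 0 on |00>, -sqrt(2)/2 on |01>, -sqrt(2)*I/2 on |10>, 0 on |11>. Key observation: gates 3-4 undo each other exactly, leaving only the rest of the circuit to track.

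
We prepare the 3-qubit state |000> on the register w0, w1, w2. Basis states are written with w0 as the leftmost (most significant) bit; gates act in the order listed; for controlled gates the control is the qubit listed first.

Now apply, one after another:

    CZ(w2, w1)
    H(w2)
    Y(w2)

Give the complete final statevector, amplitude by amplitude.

After the circuit, the state carries amplitude -sqrt(2)*I/2 on |000>, sqrt(2)*I/2 on |001>, and 0 on every other basis state.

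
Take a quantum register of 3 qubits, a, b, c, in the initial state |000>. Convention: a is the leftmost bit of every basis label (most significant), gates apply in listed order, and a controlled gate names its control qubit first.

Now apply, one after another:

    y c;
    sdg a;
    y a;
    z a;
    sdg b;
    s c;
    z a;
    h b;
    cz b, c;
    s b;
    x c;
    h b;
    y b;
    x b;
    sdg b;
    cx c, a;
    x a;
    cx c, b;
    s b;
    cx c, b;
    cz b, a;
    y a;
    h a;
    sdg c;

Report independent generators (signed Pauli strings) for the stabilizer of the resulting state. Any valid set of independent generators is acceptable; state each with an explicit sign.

One valid set of independent stabilizer generators is -XII, -IYI, +IIZ (any independent generating set of the same group is equally correct).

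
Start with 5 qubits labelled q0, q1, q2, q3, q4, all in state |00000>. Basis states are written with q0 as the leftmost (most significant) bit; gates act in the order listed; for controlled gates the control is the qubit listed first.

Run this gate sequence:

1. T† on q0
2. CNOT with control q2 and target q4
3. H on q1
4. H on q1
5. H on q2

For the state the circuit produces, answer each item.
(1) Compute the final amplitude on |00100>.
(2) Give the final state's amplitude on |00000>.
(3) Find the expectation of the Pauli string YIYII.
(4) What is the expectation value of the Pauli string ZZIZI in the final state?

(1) |00100> carries amplitude sqrt(2)/2 in the final state. Key observation: the block from step 3 through step 4 cancels to the identity and can be dropped.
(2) |00000> carries amplitude sqrt(2)/2 in the final state.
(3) The observable YIYII averages to 0.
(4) The expectation value of ZZIZI is 1.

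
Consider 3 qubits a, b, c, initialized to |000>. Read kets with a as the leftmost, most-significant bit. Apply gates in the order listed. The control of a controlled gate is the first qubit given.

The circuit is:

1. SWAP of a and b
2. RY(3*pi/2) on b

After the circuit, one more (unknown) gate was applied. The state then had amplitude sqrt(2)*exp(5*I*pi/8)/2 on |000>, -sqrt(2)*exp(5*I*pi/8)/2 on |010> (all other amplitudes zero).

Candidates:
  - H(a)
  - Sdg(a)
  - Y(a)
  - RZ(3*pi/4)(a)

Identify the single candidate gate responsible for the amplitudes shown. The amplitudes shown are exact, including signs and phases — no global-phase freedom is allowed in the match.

It was RZ(3*pi/4)(a) that produced the state shown.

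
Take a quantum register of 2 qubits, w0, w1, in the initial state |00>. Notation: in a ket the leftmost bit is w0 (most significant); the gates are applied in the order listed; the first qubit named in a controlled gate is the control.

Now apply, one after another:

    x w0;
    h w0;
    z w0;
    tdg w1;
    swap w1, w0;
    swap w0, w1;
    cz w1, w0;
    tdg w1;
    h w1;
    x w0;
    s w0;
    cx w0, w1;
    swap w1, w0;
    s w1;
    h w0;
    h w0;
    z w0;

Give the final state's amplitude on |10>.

The amplitude on |10> is -1/2.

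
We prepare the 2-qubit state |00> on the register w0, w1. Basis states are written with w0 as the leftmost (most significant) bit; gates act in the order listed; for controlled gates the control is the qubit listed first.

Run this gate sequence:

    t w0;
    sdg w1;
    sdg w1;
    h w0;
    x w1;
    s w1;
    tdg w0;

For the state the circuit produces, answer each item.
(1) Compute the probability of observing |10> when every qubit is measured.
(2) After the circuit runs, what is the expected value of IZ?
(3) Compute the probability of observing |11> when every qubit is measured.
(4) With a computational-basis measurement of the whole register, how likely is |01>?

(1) Outcome |10> occurs with probability 0.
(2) In the final state, IZ has expectation -1.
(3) A full measurement returns |11> with probability 1/2.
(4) The probability of measuring |01> is 1/2.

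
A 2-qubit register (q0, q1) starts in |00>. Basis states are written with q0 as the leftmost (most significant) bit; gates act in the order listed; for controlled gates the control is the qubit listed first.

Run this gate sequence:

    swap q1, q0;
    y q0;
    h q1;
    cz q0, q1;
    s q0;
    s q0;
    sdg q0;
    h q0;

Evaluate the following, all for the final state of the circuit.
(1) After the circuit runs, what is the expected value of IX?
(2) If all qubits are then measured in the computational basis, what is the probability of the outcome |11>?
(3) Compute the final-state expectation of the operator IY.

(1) The expectation value of IX is -1. Key observation: gates 6-7 undo each other exactly, leaving only the rest of the circuit to track.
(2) The probability of measuring |11> is 1/4.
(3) The expectation value of IY is 0.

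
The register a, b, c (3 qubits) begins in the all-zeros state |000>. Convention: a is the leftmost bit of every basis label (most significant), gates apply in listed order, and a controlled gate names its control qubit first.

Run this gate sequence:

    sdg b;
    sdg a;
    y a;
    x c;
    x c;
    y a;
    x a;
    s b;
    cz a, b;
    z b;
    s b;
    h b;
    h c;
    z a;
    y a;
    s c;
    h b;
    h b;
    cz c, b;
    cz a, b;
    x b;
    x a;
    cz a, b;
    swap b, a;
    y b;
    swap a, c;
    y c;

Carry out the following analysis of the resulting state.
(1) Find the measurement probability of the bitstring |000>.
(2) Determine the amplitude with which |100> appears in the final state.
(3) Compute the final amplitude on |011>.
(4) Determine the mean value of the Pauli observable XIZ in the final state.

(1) Outcome |000> occurs with probability 1/4. Key observation: steps 3-6 multiply out to the identity, so the circuit reduces to the remaining gates.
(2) |100> carries amplitude -1/2 in the final state.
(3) |011> carries amplitude 0 in the final state.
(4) The expectation value of XIZ is 0.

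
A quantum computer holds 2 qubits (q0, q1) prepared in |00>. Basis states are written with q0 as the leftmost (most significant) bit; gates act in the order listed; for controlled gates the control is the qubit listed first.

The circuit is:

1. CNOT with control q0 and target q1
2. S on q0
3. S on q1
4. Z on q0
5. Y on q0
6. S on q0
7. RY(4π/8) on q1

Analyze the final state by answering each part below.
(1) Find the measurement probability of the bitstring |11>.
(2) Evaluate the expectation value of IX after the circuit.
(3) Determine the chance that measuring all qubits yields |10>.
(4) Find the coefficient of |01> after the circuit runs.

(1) The probability of measuring |11> is 1/2.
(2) In the final state, IX has expectation 1.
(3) A full measurement returns |10> with probability 1/2.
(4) The final state's coefficient on |01> equals 0.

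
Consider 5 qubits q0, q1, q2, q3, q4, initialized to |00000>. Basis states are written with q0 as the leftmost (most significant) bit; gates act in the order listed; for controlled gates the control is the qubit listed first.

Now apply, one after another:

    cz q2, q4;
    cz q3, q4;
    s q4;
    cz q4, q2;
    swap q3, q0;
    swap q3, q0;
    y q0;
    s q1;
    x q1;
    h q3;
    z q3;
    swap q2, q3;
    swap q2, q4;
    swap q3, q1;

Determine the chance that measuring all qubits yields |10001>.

A full measurement returns |10001> with probability 0.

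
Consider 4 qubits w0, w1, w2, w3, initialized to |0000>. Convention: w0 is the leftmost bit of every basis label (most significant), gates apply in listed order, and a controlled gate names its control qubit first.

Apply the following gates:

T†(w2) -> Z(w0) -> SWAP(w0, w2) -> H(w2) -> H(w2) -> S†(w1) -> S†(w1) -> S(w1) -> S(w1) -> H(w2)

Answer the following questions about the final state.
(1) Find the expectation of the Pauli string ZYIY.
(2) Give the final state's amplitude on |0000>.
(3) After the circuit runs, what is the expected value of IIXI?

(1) The expectation value of ZYIY is 0. Key observation: steps 5-10 multiply out to the identity, so the circuit reduces to the remaining gates.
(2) The final state's coefficient on |0000> equals sqrt(2)/2.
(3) In the final state, IIXI has expectation 1.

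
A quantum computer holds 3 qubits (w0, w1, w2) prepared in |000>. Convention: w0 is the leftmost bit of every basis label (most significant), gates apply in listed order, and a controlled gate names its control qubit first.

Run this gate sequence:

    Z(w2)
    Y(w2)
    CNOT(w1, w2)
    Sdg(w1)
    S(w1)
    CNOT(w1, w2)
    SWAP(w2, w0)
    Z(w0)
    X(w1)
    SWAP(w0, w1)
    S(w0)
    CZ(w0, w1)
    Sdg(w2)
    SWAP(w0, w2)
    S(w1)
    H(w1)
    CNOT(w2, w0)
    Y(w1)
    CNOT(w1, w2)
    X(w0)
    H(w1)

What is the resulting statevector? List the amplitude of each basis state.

The resulting statevector has amplitude 1/2 on |000>, 1/2 on |001>, -1/2 on |010>, 1/2 on |011>, 0 on |100>, 0 on |101>, 0 on |110>, 0 on |111>. Key observation: the block from step 3 through step 6 cancels to the identity and can be dropped.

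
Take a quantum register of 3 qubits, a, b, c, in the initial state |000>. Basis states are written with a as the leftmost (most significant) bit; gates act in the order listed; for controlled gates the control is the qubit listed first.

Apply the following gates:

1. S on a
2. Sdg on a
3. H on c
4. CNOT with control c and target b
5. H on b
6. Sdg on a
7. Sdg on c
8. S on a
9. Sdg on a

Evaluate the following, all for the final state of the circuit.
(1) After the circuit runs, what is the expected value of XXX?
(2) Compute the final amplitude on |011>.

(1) The observable XXX averages to 0.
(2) |011> carries amplitude I/2 in the final state.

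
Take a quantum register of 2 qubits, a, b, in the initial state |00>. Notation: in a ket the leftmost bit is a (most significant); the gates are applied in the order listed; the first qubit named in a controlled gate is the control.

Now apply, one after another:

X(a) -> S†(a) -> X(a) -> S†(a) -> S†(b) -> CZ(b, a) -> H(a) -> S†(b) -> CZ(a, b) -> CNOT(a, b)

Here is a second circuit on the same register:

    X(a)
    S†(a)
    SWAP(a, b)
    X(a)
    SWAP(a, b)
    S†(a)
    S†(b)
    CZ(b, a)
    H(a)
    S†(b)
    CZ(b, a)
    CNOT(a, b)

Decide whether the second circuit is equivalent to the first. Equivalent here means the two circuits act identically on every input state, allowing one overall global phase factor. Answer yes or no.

No: there is an input state on which the two circuits produce genuinely different outputs (not merely differing by a phase).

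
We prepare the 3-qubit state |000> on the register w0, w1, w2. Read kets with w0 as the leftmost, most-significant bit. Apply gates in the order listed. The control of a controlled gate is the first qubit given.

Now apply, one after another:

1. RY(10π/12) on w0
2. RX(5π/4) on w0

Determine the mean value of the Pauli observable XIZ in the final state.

The observable XIZ averages to 1/2.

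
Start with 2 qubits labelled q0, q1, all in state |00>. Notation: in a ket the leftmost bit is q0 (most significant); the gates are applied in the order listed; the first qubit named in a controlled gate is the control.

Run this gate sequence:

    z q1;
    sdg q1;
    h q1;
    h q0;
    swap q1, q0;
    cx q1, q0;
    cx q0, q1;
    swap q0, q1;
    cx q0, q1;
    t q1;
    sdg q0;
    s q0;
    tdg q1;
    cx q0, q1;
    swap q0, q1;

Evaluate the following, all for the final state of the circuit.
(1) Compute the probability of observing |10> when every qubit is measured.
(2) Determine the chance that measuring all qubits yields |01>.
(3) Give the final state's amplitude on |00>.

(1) Outcome |10> occurs with probability 1/4. Key observation: gates 8-15 undo each other exactly, leaving only the rest of the circuit to track.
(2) Outcome |01> occurs with probability 1/4.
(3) The final state's coefficient on |00> equals 1/2.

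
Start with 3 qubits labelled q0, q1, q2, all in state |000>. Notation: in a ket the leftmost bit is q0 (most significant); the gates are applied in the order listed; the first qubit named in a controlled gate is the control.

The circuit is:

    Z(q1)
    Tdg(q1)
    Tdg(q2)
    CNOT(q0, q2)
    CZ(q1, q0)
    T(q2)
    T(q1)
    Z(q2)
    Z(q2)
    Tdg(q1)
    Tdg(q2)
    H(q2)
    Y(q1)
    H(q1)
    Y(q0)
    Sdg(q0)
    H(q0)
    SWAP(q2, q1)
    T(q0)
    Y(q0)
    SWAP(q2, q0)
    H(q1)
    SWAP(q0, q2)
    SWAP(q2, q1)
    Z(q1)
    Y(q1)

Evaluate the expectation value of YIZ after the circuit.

The expectation value of YIZ is -sqrt(2)/2. Key observation: the block from step 6 through step 11 cancels to the identity and can be dropped.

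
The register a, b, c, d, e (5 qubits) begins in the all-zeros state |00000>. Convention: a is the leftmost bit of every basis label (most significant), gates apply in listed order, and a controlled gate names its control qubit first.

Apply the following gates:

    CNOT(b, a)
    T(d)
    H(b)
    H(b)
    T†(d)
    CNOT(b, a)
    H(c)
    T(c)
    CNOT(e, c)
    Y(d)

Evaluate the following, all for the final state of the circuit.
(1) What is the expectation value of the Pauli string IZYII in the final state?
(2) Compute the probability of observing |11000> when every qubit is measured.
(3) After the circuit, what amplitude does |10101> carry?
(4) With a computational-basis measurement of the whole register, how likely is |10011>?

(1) The expectation value of IZYII is sqrt(2)/2. Key observation: gates 1-6 undo each other exactly, leaving only the rest of the circuit to track.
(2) The probability of measuring |11000> is 0.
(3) The final state's coefficient on |10101> equals 0.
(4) The probability of measuring |10011> is 0.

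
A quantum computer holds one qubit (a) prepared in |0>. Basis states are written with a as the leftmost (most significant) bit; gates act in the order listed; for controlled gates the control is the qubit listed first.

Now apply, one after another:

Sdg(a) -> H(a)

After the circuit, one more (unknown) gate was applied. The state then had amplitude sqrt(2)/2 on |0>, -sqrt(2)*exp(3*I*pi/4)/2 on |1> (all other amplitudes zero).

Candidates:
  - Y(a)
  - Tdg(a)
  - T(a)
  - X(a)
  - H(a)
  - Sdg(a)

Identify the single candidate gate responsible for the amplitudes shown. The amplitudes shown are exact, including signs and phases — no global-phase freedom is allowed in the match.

It was Tdg(a) that produced the state shown.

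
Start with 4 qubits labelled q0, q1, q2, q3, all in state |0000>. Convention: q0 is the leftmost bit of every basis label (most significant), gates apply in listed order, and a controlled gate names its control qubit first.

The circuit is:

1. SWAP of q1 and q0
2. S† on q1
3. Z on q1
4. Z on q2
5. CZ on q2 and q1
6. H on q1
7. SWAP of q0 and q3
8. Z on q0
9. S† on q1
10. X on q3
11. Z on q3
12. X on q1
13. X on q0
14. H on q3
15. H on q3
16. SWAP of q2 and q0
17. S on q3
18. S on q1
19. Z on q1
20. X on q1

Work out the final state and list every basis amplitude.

The resulting statevector has amplitude -sqrt(2)/2 on |0011>, -sqrt(2)/2 on |0111>, and 0 on every other basis state. Key observation: gates 14-15 undo each other exactly, leaving only the rest of the circuit to track.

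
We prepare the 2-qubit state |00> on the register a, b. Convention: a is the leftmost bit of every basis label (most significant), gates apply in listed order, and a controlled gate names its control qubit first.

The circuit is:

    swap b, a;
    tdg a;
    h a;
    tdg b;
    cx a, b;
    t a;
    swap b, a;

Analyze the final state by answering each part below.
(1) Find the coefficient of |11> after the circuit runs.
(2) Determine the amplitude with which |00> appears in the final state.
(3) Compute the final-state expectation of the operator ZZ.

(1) The final state's coefficient on |11> equals sqrt(2)*exp(I*pi/4)/2.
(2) |00> carries amplitude sqrt(2)/2 in the final state.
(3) The expectation value of ZZ is 1.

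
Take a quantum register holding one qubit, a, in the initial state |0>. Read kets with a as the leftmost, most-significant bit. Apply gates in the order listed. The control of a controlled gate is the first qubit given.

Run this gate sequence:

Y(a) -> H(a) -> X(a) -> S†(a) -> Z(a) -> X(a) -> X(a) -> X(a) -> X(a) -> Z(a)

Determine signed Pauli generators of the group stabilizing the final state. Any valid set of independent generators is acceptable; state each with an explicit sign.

The final state is stabilized by the group generated by +Y; other independent generating sets are equally valid.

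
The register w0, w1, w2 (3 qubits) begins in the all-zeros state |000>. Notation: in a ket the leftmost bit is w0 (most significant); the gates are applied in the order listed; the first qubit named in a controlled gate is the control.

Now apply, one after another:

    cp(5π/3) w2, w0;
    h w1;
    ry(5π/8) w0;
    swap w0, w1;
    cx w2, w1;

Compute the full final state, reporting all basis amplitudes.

After the circuit, the state carries amplitude sqrt(2)*cos(5*pi/16)/2 on |000>, 0 on |001>, sqrt(2)*sin(5*pi/16)/2 on |010>, 0 on |011>, sqrt(2)*cos(5*pi/16)/2 on |100>, 0 on |101>, sqrt(2)*sin(5*pi/16)/2 on |110>, 0 on |111>.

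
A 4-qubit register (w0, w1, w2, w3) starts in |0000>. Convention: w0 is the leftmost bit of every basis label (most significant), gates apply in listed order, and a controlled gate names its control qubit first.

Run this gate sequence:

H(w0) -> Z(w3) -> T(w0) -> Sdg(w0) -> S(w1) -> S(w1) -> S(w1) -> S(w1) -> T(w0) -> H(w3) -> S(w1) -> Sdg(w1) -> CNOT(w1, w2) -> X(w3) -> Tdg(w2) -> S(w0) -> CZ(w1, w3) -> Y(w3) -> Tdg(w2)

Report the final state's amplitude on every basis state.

The resulting statevector has amplitude -I/2 on |0000>, I/2 on |0001>, 1/2 on |1000>, -1/2 on |1001>, and 0 on every other basis state. Key observation: gates 5-8 undo each other exactly, leaving only the rest of the circuit to track.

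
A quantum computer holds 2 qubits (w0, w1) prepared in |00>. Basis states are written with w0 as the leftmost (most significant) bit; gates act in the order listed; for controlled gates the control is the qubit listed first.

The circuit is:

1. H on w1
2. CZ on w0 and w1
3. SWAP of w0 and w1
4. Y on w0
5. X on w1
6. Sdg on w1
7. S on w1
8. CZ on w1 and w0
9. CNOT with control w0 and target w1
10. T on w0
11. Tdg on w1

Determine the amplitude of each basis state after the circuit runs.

The final amplitudes are 0 on |00>, -sqrt(2)*exp(I*pi/4)/2 on |01>, -sqrt(2)*exp(3*I*pi/4)/2 on |10>, 0 on |11>.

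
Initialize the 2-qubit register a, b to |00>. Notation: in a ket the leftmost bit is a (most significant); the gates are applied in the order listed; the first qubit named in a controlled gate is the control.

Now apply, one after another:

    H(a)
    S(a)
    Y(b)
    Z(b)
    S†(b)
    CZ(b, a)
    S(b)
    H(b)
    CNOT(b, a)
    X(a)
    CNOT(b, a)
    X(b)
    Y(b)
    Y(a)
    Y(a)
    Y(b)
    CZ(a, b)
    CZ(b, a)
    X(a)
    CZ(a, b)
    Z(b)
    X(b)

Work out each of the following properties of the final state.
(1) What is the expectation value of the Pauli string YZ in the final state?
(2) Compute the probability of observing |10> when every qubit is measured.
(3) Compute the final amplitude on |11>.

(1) The expectation value of YZ is 1.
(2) Outcome |10> occurs with probability 1/4.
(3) |11> carries amplitude 1/2 in the final state.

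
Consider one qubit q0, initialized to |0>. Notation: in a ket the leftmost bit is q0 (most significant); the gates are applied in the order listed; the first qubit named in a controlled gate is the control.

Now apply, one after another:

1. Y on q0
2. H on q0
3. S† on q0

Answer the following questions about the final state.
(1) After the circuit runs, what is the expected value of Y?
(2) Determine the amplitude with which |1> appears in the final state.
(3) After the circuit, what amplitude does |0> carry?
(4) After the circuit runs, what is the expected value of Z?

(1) The expectation value of Y is 1.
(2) The amplitude on |1> is -sqrt(2)/2.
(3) The final state's coefficient on |0> equals sqrt(2)*I/2.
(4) The expectation value of Z is 0.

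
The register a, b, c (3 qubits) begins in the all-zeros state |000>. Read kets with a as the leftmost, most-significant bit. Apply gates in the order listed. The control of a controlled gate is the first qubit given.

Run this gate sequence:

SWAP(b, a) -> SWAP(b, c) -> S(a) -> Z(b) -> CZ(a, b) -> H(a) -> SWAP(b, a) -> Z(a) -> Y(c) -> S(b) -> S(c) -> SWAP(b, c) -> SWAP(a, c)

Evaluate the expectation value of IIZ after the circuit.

In the final state, IIZ has expectation 1.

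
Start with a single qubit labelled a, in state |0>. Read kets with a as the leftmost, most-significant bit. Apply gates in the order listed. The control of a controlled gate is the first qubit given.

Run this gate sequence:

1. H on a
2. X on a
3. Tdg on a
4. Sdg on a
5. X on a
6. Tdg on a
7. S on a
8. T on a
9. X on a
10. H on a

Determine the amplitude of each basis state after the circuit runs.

After the circuit, the state carries amplitude -exp(I*pi/4)/2 + I/2 on |0>, exp(I*pi/4)/2 + I/2 on |1>.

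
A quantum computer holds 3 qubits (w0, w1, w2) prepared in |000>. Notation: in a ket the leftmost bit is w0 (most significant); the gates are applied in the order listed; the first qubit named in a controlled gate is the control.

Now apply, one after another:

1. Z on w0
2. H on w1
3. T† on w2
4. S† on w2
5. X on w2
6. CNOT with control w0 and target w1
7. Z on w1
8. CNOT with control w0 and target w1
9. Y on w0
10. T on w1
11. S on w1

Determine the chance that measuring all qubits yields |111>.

Outcome |111> occurs with probability 1/2.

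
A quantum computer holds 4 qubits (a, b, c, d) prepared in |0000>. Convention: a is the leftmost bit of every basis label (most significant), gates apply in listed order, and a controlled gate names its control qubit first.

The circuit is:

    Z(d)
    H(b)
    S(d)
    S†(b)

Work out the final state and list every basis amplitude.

After the circuit, the state carries amplitude sqrt(2)/2 on |0000>, -sqrt(2)*I/2 on |0100>, and 0 on every other basis state.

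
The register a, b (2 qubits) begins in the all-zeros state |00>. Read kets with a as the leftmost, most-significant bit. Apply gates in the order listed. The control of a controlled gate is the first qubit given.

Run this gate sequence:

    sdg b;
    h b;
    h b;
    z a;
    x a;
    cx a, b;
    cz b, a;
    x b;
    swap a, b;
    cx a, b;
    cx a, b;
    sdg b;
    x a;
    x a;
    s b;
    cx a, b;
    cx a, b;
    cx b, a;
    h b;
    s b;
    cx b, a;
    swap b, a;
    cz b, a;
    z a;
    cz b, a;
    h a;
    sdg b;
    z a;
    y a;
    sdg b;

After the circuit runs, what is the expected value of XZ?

The expectation value of XZ is -1. Key observation: the block from step 10 through step 17 cancels to the identity and can be dropped.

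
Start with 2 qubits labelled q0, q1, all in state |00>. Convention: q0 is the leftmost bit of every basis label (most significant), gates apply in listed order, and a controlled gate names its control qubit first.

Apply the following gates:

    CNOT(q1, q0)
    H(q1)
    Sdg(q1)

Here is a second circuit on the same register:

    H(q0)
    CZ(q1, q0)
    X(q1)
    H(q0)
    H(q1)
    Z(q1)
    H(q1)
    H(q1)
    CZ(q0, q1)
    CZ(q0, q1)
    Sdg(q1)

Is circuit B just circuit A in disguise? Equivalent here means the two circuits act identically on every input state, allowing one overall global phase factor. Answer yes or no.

Yes, they are equivalent — the unitaries differ by at most a global phase.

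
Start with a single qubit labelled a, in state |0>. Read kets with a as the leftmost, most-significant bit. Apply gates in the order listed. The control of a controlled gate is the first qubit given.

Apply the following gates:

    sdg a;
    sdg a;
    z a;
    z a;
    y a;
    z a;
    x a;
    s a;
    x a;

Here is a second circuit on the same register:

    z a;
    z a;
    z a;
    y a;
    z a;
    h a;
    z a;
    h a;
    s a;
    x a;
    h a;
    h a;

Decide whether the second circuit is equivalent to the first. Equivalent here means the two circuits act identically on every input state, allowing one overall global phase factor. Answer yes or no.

Yes, they are equivalent — the unitaries differ by at most a global phase.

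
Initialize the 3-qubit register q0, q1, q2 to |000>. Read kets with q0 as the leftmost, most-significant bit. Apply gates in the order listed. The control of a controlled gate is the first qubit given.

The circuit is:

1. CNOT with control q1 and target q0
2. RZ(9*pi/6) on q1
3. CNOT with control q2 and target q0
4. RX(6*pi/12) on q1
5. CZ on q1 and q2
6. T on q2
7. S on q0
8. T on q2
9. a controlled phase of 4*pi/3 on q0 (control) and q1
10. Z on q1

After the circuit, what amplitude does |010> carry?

|010> carries amplitude -sqrt(2)*exp(3*I*pi/4)/2 in the final state.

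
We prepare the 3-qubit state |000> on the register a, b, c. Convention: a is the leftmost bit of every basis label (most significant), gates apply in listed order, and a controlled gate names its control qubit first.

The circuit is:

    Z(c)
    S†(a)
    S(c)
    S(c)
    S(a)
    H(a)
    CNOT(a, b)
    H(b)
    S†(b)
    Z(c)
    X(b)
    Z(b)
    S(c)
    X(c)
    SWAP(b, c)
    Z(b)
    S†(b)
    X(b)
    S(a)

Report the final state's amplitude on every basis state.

The resulting statevector has amplitude 1/2 on |000>, -I/2 on |001>, 0 on |010>, 0 on |011>, -I/2 on |100>, 1/2 on |101>, 0 on |110>, 0 on |111>.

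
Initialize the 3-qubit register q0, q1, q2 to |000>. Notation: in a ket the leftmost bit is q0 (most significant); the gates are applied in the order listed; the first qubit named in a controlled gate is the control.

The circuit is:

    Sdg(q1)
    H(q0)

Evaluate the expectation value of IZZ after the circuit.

The observable IZZ averages to 1.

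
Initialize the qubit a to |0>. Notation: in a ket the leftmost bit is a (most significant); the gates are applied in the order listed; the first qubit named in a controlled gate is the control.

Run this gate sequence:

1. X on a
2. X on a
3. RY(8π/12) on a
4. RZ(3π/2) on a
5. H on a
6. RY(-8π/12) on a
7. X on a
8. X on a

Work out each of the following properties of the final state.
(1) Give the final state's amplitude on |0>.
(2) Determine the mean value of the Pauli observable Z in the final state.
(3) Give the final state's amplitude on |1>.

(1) The amplitude on |0> is (-sqrt(6) - sqrt(2) - I*(-sqrt(6) + 3*sqrt(2)))*exp(I*pi/4)/8.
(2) The observable Z averages to -sqrt(3)/4.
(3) The final state's coefficient on |1> equals (-sqrt(2) + sqrt(6) - I*(sqrt(6) + 3*sqrt(2)))*exp(I*pi/4)/8.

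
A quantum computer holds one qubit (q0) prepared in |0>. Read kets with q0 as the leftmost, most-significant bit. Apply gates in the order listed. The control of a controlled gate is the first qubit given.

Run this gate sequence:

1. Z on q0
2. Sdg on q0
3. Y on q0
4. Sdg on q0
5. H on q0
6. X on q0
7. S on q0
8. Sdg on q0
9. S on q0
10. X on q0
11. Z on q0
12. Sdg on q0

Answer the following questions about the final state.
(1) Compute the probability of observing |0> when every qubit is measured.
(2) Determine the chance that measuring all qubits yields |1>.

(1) The probability of measuring |0> is 1/2.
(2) A full measurement returns |1> with probability 1/2.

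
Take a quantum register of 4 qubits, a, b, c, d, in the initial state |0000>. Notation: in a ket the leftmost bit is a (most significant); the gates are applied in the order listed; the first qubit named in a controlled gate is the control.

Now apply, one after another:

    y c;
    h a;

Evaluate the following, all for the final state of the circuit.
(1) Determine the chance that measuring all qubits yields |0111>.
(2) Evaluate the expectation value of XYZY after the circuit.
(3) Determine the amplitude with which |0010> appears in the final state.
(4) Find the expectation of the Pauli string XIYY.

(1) The probability of measuring |0111> is 0.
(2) In the final state, XYZY has expectation 0.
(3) The amplitude on |0010> is sqrt(2)*I/2.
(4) The expectation value of XIYY is 0.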